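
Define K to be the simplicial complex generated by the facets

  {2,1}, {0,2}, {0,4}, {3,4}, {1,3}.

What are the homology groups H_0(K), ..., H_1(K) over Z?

H_0 ≅ Z,  H_1 ≅ Z.

Take the total order 0 < 1 < 2 < 3 < 4 on the vertex set. Then K (dimension 1) consists of the simplices:

  0-simplices (5): [0], [1], [2], [3], [4]
  1-simplices (5): [0,2], [0,4], [1,2], [1,3], [3,4]

Hence C_0 ≅ Z^5, C_1 ≅ Z^5.

∂_1: C_1 → C_0 sends each edge [p,q] (with p < q) to q − p. For instance
  ∂[0,4] = [4] − [0].
The resulting 5×5 matrix has rank 4, and its Smith normal form has invariant factors (1,1,1,1).

Now H_k = ker ∂_k / im ∂_{k+1}, so:

  H_0: rank C_0 − rank ∂_1 = 5 − 4 = 1, and the invariant factors of ∂_1 are all 1, so H_0 ≅ Z.
  H_1: rank ker ∂_1 − rank ∂_2 = (5 − 4) − 0 = 1, and there is no ∂_2, so H_1 ≅ Z.

As a check, the Euler characteristic is 5 − 5 = 0, which agrees with 1 − 1 = 0.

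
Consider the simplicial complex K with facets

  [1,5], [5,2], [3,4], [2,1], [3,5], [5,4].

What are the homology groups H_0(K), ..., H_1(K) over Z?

K has 5 vertices, 6 edges.
rank ∂_0 = 0, rank ∂_1 = 4 ⇒ b_0 = 5 − 0 − 4 = 1; all invariant factors of ∂_1 are 1 so no torsion. So H_0 = Z.
rank ∂_1 = 4, rank ∂_2 = 0 ⇒ b_1 = 6 − 4 − 0 = 2. So H_1 = Z^2.

H_0 = Z,  H_1 = Z^2.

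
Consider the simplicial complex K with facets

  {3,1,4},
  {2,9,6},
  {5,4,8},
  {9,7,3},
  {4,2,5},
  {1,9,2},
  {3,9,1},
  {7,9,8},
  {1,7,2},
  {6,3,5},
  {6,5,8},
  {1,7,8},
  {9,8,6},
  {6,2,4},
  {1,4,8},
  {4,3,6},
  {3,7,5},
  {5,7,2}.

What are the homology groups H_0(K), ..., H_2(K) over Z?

H_0 ≅ Z,  H_1 ≅ Z ⊕ Z/2Z,  H_2 = 0.

Order the vertices as 1 < 2 < 3 < 4 < 5 < 6 < 7 < 8 < 9. Listing each simplex with vertices in this order, K has dimension 2 with simplices:

  0-simplices (9): [1], [2], [3], [4], [5], [6], [7], [8], [9]
  1-simplices (27): (27 of them)
  2-simplices (18): [1,2,7], [1,2,9], [1,3,4], [1,3,9], [1,4,8], [1,7,8], [2,4,5], [2,4,6], [2,5,7], [2,6,9], [3,4,6], [3,5,6], [3,5,7], [3,7,9], [4,5,8], [5,6,8], [6,8,9], [7,8,9]

Hence C_0 ≅ Z^9, C_1 ≅ Z^27, C_2 ≅ Z^18.

The boundary map ∂_1: C_1 → C_0 maps an edge to its endpoints' difference, ∂[p,q] = q − p. For instance
  ∂[3,9] = [9] − [3].
As a 9×27 matrix over Z this has rank 8, with invariant factors (1,1,1,1,1,1,1,1).

The boundary map ∂_2: C_2 → C_1 sends each 2-simplex [p,q,r] to [q,r] − [p,r] + [p,q]. For instance
  ∂[3,4,6] = [4,6] − [3,6] + [3,4],
  ∂[4,5,8] = [5,8] − [4,8] + [4,5].
This gives a 27×18 integer matrix of rank 18; reducing to Smith normal form yields diagonal entries (1,1,1,1,1,1,1,1,1,1,1,1,1,1,1,1,1,2).

Reading off H_k = ker ∂_k / im ∂_{k+1}:

  H_0: rank C_0 − rank ∂_1 = 9 − 8 = 1, and the invariant factors of ∂_1 are all 1, so H_0 ≅ Z.
  H_1: rank ker ∂_1 − rank ∂_2 = (27 − 8) − 18 = 1, and ∂_2 has invariant factor 2 > 1, so H_1 ≅ Z ⊕ Z/2Z.
  H_2: rank ker ∂_2 − rank ∂_3 = (18 − 18) − 0 = 0, and there is no ∂_3, so H_2 ≅ 0.

(K is a triangulation of the Klein bottle.)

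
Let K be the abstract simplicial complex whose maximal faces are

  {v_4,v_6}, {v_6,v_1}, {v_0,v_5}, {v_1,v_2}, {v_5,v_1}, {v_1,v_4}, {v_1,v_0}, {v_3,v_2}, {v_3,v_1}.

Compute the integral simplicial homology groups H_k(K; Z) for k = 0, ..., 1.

Take the total order v_0 < v_1 < v_2 < v_3 < v_4 < v_5 < v_6 on the vertex set. Then K (dimension 1) consists of the simplices:

  0-simplices (7): [v_0], [v_1], [v_2], [v_3], [v_4], [v_5], [v_6]
  1-simplices (9): [v_0,v_1], [v_0,v_5], [v_1,v_2], [v_1,v_3], [v_1,v_4], [v_1,v_5], [v_1,v_6], [v_2,v_3], [v_4,v_6]

so the chain groups are C_0 ≅ Z^7, C_1 ≅ Z^9.

∂_1: C_1 → C_0 is given by ∂[p,q] = [q] − [p]. For instance
  ∂[v_0,v_1] = [v_1] − [v_0].
As a 7×9 matrix over Z this has rank 6, with invariant factors (1,1,1,1,1,1).

Reading off H_k = ker ∂_k / im ∂_{k+1}:

  H_0: rank C_0 − rank ∂_1 = 7 − 6 = 1, and the invariant factors of ∂_1 are all 1, so H_0 = Z.
  H_1: rank ker ∂_1 − rank ∂_2 = (9 − 6) − 0 = 3, and there is no ∂_2, so H_1 = Z^3.

H_0 = Z,  H_1 = Z^3.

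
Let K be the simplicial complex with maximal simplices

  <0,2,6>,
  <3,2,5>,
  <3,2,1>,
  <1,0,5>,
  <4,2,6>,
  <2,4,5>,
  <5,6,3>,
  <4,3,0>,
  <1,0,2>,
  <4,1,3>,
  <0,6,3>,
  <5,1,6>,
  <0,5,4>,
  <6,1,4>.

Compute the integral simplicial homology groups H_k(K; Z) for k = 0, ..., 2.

Take the total order 0 < 1 < 2 < 3 < 4 < 5 < 6 on the vertex set. Then K (dimension 2) consists of the simplices:

  0-simplices (7): [0], [1], [2], [3], [4], [5], [6]
  1-simplices (21): [0,1], [0,2], [0,3], [0,4], [0,5], [0,6], [1,2], [1,3], [1,4], [1,5], [1,6], [2,3], [2,4], [2,5], [2,6], [3,4], [3,5], [3,6], [4,5], [4,6], [5,6]
  2-simplices (14): [0,1,2], [0,1,5], [0,2,6], [0,3,4], [0,3,6], [0,4,5], [1,2,3], [1,3,4], [1,4,6], [1,5,6], [2,3,5], [2,4,5], [2,4,6], [3,5,6]

so the chain groups are C_0 ≅ Z^7, C_1 ≅ Z^21, C_2 ≅ Z^14.

The boundary map ∂_1: C_1 → C_0 maps an edge to its endpoints' difference, ∂[p,q] = q − p.
The resulting 7×21 matrix has rank 6, and its Smith normal form has invariant factors (1,1,1,1,1,1).

The boundary map ∂_2: C_2 → C_1 maps a triangle to the signed sum of its edges. For instance
  ∂[0,1,2] = [1,2] − [0,2] + [0,1],
  ∂[0,4,5] = [4,5] − [0,5] + [0,4].
As a 21×14 matrix over Z this has rank 13, with invariant factors (1,1,1,1,1,1,1,1,1,1,1,1,1).

Computing H_k = (kernel of ∂_k) / (image of ∂_{k+1}):

  H_0: rank C_0 − rank ∂_1 = 7 − 6 = 1, and the invariant factors of ∂_1 are all 1, so H_0 ≅ Z.
  H_1: rank ker ∂_1 − rank ∂_2 = (21 − 6) − 13 = 2, and the invariant factors of ∂_2 are all 1, so H_1 ≅ Z^2.
  H_2: rank ker ∂_2 − rank ∂_3 = (14 − 13) − 0 = 1, and there is no ∂_3, so H_2 ≅ Z.

H_0 = Z,  H_1 = Z^2,  H_2 = Z.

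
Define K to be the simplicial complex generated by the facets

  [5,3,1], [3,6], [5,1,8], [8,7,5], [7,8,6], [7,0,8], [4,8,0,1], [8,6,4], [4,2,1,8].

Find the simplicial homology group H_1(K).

We work with the vertex ordering 0 < 1 < 2 < 3 < 4 < 5 < 6 < 7 < 8. The simplices of K, each written with vertices in increasing order, are:

  0-simplices (9): [0], [1], [2], [3], [4], [5], [6], [7], [8]
  1-simplices (20): [0,1], [0,4], [0,7], [0,8], [1,2], [1,3], [1,4], [1,5], [1,8], [2,4], [2,8], [3,5], [3,6], [4,6], [4,8], [5,7], [5,8], [6,7], [6,8], [7,8]
  2-simplices (13): [0,1,4], [0,1,8], [0,4,8], [0,7,8], [1,2,4], [1,2,8], [1,3,5], [1,4,8], [1,5,8], [2,4,8], [4,6,8], [5,7,8], [6,7,8]
  3-simplices (2): [0,1,4,8], [1,2,4,8]

Hence C_0 ≅ Z^9, C_1 ≅ Z^20, C_2 ≅ Z^13, C_3 ≅ Z^2.

The boundary map ∂_1: C_1 → C_0 maps an edge to its endpoints' difference, ∂[p,q] = q − p. For instance
  ∂[1,4] = [4] − [1].
As a 9×20 matrix over Z this has rank 8, with invariant factors (1,1,1,1,1,1,1,1).

Boundary ∂_2: C_2 → C_1 sends each 2-simplex [p,q,r] to [q,r] − [p,r] + [p,q]. For instance
  ∂[1,2,4] = [2,4] − [1,4] + [1,2],
  ∂[2,4,8] = [4,8] − [2,8] + [2,4].
This gives a 20×13 integer matrix of rank 11; reducing to Smith normal form yields diagonal entries (1,1,1,1,1,1,1,1,1,1,1).

∂_3: C_3 → C_2 sends each 3-simplex σ to the alternating sum Σ_i (−1)^i (σ with its i-th vertex removed). For instance
  ∂[1,2,4,8] = [2,4,8] − [1,4,8] + [1,2,8] − [1,2,4],
  ∂[0,1,4,8] = [1,4,8] − [0,4,8] + [0,1,8] − [0,1,4].
The resulting 13×2 matrix has rank 2, and its Smith normal form has invariant factors (1,1).

Computing H_k = (kernel of ∂_k) / (image of ∂_{k+1}):

  H_1: rank ker ∂_1 − rank ∂_2 = (20 − 8) − 11 = 1, and the invariant factors of ∂_2 are all 1, so H_1 ≅ Z.

H_1 = Z.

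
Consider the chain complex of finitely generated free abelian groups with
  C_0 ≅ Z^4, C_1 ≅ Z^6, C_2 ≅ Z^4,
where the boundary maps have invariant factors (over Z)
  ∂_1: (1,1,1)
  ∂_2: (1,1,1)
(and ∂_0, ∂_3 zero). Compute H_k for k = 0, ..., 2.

H_0 = Z,  H_1 = 0,  H_2 = Z.

H_0: b_0 = 4 − 0 − 3 = 1; torsion from ∂_1 factors > 1: none. So H_0 = Z.
H_1: b_1 = 6 − 3 − 3 = 0; torsion from ∂_2 factors > 1: none. So H_1 = 0.
H_2: b_2 = 4 − 3 − 0 = 1; torsion from ∂_3 factors > 1: none. So H_2 = Z.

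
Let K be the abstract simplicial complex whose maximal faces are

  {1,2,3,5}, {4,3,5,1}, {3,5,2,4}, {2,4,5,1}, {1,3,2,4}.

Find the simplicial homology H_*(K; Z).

H_0 ≅ Z,  H_1 = 0,  H_2 = 0,  H_3 ≅ Z.

K has 5 vertices, 10 edges, 10 triangles, 5 3-simplices.
rank ∂_0 = 0, rank ∂_1 = 4 ⇒ b_0 = 5 − 0 − 4 = 1; all invariant factors of ∂_1 are 1 so no torsion. So H_0 = Z.
rank ∂_1 = 4, rank ∂_2 = 6 ⇒ b_1 = 10 − 4 − 6 = 0; all invariant factors of ∂_2 are 1 so no torsion. So H_1 = 0.
rank ∂_2 = 6, rank ∂_3 = 4 ⇒ b_2 = 10 − 6 − 4 = 0; all invariant factors of ∂_3 are 1 so no torsion. So H_2 = 0.
rank ∂_3 = 4, rank ∂_4 = 0 ⇒ b_3 = 5 − 4 − 0 = 1. So H_3 = Z.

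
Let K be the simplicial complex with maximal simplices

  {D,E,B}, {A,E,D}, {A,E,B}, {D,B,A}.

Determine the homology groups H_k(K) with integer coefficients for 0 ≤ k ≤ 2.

H_0 = Z,  H_1 = 0,  H_2 = Z.

Order the vertices as A < B < D < E. Listing each simplex with vertices in this order, K has dimension 2 with simplices:

  0-simplices (4): A, B, D, E
  1-simplices (6): AB, AD, AE, BD, BE, DE
  2-simplices (4): ABD, ABE, ADE, BDE

so the chain groups are C_0 ≅ Z^4, C_1 ≅ Z^6, C_2 ≅ Z^4.

The boundary map ∂_1: C_1 → C_0 is given by ∂[p,q] = [q] − [p]. For instance
  ∂AE = E − A.
The resulting 4×6 matrix has rank 3, and its Smith normal form has invariant factors (1,1,1).

Boundary ∂_2: C_2 → C_1 sends each 2-simplex [p,q,r] to [q,r] − [p,r] + [p,q]. For instance
  ∂ADE = DE − AE + AD,
  ∂BDE = DE − BE + BD.
The 6×4 boundary matrix has rank 3 and Smith normal form diag(1,1,1).

Computing H_k = (kernel of ∂_k) / (image of ∂_{k+1}):

  H_0: rank C_0 − rank ∂_1 = 4 − 3 = 1, and the invariant factors of ∂_1 are all 1, so H_0 ≅ Z.
  H_1: rank ker ∂_1 − rank ∂_2 = (6 − 3) − 3 = 0, and the invariant factors of ∂_2 are all 1, so H_1 ≅ 0.
  H_2: rank ker ∂_2 − rank ∂_3 = (4 − 3) − 0 = 1, and there is no ∂_3, so H_2 ≅ Z.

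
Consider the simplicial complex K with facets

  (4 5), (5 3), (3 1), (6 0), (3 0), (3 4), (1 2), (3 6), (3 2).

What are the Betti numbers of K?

b_0 = 1, b_1 = 3.

Fix the vertex order 0 < 1 < 2 < 3 < 4 < 5 < 6 and write every simplex with vertices in increasing order. Then dim K = 1 and the simplices of K are:

  0-simplices (7): [0], [1], [2], [3], [4], [5], [6]
  1-simplices (9): [0,3], [0,6], [1,2], [1,3], [2,3], [3,4], [3,5], [3,6], [4,5]

so the chain groups are C_0 ≅ Z^7, C_1 ≅ Z^9.

∂_1: C_1 → C_0 maps an edge to its endpoints' difference, ∂[p,q] = q − p.
This gives a 7×9 integer matrix of rank 6; reducing to Smith normal form yields diagonal entries (1,1,1,1,1,1).

Now H_k = ker ∂_k / im ∂_{k+1}, so:

  H_0: rank C_0 − rank ∂_1 = 7 − 6 = 1, and the invariant factors of ∂_1 are all 1, so H_0 = Z.
  H_1: rank ker ∂_1 − rank ∂_2 = (9 − 6) − 0 = 3, and there is no ∂_2, so H_1 = Z^3.

Hence the Betti numbers are b_0 = 1, b_1 = 3.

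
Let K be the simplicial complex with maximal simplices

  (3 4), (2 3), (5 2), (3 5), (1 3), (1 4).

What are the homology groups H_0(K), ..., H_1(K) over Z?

H_0 = Z,  H_1 = Z^2.

Take the total order 1 < 2 < 3 < 4 < 5 on the vertex set. Then K (dimension 1) consists of the simplices:

  0-simplices (5): [1], [2], [3], [4], [5]
  1-simplices (6): [1,3], [1,4], [2,3], [2,5], [3,4], [3,5]

Hence C_0 ≅ Z^5, C_1 ≅ Z^6.

Boundary ∂_1: C_1 → C_0 maps an edge to its endpoints' difference, ∂[p,q] = q − p. For instance
  ∂[3,5] = [5] − [3].
This gives a 5×6 integer matrix of rank 4; reducing to Smith normal form yields diagonal entries (1,1,1,1).

Computing H_k = (kernel of ∂_k) / (image of ∂_{k+1}):

  H_0: rank C_0 − rank ∂_1 = 5 − 4 = 1, and the invariant factors of ∂_1 are all 1, so H_0 = Z.
  H_1: rank ker ∂_1 − rank ∂_2 = (6 − 4) − 0 = 2, and there is no ∂_2, so H_1 = Z^2.

(K is a triangulation of a wedge of 2 circles.)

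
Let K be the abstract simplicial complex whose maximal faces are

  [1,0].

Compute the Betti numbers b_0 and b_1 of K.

b_0 = 1, b_1 = 0.

K has 2 vertices, 1 edge.
rank ∂_0 = 0, rank ∂_1 = 1 ⇒ b_0 = 2 − 0 − 1 = 1; all invariant factors of ∂_1 are 1 so no torsion. So H_0 = Z.
rank ∂_1 = 1, rank ∂_2 = 0 ⇒ b_1 = 1 − 1 − 0 = 0. So H_1 = 0.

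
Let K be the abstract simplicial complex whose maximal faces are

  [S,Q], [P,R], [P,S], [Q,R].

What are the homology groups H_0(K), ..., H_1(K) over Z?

H_0 ≅ Z,  H_1 ≅ Z.

K has 4 vertices, 4 edges.
rank ∂_0 = 0, rank ∂_1 = 3 ⇒ b_0 = 4 − 0 − 3 = 1; all invariant factors of ∂_1 are 1 so no torsion. So H_0 ≅ Z.
rank ∂_1 = 3, rank ∂_2 = 0 ⇒ b_1 = 4 − 3 − 0 = 1. So H_1 ≅ Z.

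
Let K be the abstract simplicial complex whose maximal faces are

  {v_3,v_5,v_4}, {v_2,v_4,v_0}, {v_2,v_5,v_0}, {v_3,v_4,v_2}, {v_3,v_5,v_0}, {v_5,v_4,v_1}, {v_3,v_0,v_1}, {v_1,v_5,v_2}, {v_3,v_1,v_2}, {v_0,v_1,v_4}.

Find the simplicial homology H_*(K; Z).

Fix the vertex order v_0 < v_1 < v_2 < v_3 < v_4 < v_5 and write every simplex with vertices in increasing order. Then dim K = 2 and the simplices of K are:

  0-simplices (6): [v_0], [v_1], [v_2], [v_3], [v_4], [v_5]
  1-simplices (15): (15 of them)
  2-simplices (10): [v_0,v_1,v_3], [v_0,v_1,v_4], [v_0,v_2,v_4], [v_0,v_2,v_5], [v_0,v_3,v_5], [v_1,v_2,v_3], [v_1,v_2,v_5], [v_1,v_4,v_5], [v_2,v_3,v_4], [v_3,v_4,v_5]

Hence C_0 ≅ Z^6, C_1 ≅ Z^15, C_2 ≅ Z^10.

∂_1: C_1 → C_0 sends each edge [p,q] (with p < q) to q − p. For instance
  ∂[v_0,v_2] = [v_2] − [v_0].
This gives a 6×15 integer matrix of rank 5; reducing to Smith normal form yields diagonal entries (1,1,1,1,1).

The boundary map ∂_2: C_2 → C_1 acts by ∂[p,q,r] = [q,r] − [p,r] + [p,q]. For instance
  ∂[v_0,v_2,v_4] = [v_2,v_4] − [v_0,v_4] + [v_0,v_2],
  ∂[v_2,v_3,v_4] = [v_3,v_4] − [v_2,v_4] + [v_2,v_3].
This gives a 15×10 integer matrix of rank 10; reducing to Smith normal form yields diagonal entries (1,1,1,1,1,1,1,1,1,2).

From H_k ≅ ker(∂_k) / im(∂_{k+1}) we obtain:

  H_0: rank C_0 − rank ∂_1 = 6 − 5 = 1, and the invariant factors of ∂_1 are all 1, so H_0 = Z.
  H_1: rank ker ∂_1 − rank ∂_2 = (15 − 5) − 10 = 0, and ∂_2 has invariant factor 2 > 1, so H_1 = Z/2.
  H_2: rank ker ∂_2 − rank ∂_3 = (10 − 10) − 0 = 0, and there is no ∂_3, so H_2 = 0.

As a check, the Euler characteristic is 6 − 15 + 10 = 1, which agrees with 1 − 0 + 0 = 1.
(K is a triangulation of the real projective plane RP^2.)

H_0 = Z,  H_1 = Z/2,  H_2 = 0.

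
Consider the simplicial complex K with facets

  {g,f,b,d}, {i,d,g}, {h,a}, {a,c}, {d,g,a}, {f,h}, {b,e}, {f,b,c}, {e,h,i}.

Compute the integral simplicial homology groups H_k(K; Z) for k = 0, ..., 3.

H_0 = Z,  H_1 = Z^4,  H_2 = 0,  H_3 = 0.

Fix the vertex order a < b < c < d < e < f < g < h < i and write every simplex with vertices in increasing order. Then dim K = 3 and the simplices of K are:

  0-simplices (9): a, b, c, d, e, f, g, h, i
  1-simplices (19): ac, ad, ag, ah, bc, bd, be, bf, bg, cf, df, dg, di, eh, ei, fg, fh, gi, hi
  2-simplices (8): adg, bcf, bdf, bdg, bfg, dfg, dgi, ehi
  3-simplices (1): bdfg

so the chain groups are C_0 ≅ Z^9, C_1 ≅ Z^19, C_2 ≅ Z^8, C_3 ≅ Z^1.

Boundary ∂_1: C_1 → C_0 is given by ∂[p,q] = [q] − [p].
This gives a 9×19 integer matrix of rank 8; reducing to Smith normal form yields diagonal entries (1,1,1,1,1,1,1,1).

The boundary map ∂_2: C_2 → C_1 sends each 2-simplex [p,q,r] to [q,r] − [p,r] + [p,q]. For instance
  ∂adg = dg − ag + ad,
  ∂bdg = dg − bg + bd.
The 19×8 boundary matrix has rank 7 and Smith normal form diag(1,1,1,1,1,1,1).

Boundary ∂_3: C_3 → C_2 sends each 3-simplex σ to the alternating sum Σ_i (−1)^i (σ with its i-th vertex removed). For instance
  ∂bdfg = dfg − bfg + bdg − bdf.
The 8×1 boundary matrix has rank 1 and Smith normal form diag(1).

Reading off H_k = ker ∂_k / im ∂_{k+1}:

  H_0: rank C_0 − rank ∂_1 = 9 − 8 = 1, and the invariant factors of ∂_1 are all 1, so H_0 ≅ Z.
  H_1: rank ker ∂_1 − rank ∂_2 = (19 − 8) − 7 = 4, and the invariant factors of ∂_2 are all 1, so H_1 ≅ Z^4.
  H_2: rank ker ∂_2 − rank ∂_3 = (8 − 7) − 1 = 0, and the invariant factors of ∂_3 are all 1, so H_2 ≅ 0.
  H_3: rank ker ∂_3 − rank ∂_4 = (1 − 1) − 0 = 0, and there is no ∂_4, so H_3 ≅ 0.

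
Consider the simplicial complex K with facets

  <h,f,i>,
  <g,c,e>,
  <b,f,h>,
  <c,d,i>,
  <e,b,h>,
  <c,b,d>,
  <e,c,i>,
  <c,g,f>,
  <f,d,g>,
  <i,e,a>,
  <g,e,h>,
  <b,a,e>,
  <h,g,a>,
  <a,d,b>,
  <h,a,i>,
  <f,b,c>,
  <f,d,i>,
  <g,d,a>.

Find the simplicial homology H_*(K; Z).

Fix the vertex order a < b < c < d < e < f < g < h < i and write every simplex with vertices in increasing order. Then dim K = 2 and the simplices of K are:

  0-simplices (9): a, b, c, d, e, f, g, h, i
  1-simplices (27): ab, ad, ae, ag, ah, ai, bc, bd, be, bf, bh, cd, ce, cf, cg, ci, df, dg, di, eg, eh, ei, fg, fh, fi, gh, hi
  2-simplices (18): abd, abe, adg, aei, agh, ahi, bcd, bcf, beh, bfh, cdi, ceg, cei, cfg, dfg, dfi, egh, fhi

giving chain groups C_0 ≅ Z^9, C_1 ≅ Z^27, C_2 ≅ Z^18.

The boundary map ∂_1: C_1 → C_0 is given by ∂[p,q] = [q] − [p]. For instance
  ∂ce = e − c.
As a 9×27 matrix over Z this has rank 8, with invariant factors (1,1,1,1,1,1,1,1).

Boundary ∂_2: C_2 → C_1 acts by ∂[p,q,r] = [q,r] − [p,r] + [p,q]. For instance
  ∂fhi = hi − fi + fh,
  ∂bcd = cd − bd + bc.
The resulting 27×18 matrix has rank 18, and its Smith normal form has invariant factors (1,1,1,1,1,1,1,1,1,1,1,1,1,1,1,1,1,2).

Reading off H_k = ker ∂_k / im ∂_{k+1}:

  H_0: rank C_0 − rank ∂_1 = 9 − 8 = 1, and the invariant factors of ∂_1 are all 1, so H_0 = Z.
  H_1: rank ker ∂_1 − rank ∂_2 = (27 − 8) − 18 = 1, and ∂_2 has invariant factor 2 > 1, so H_1 = Z ⊕ Z/2.
  H_2: rank ker ∂_2 − rank ∂_3 = (18 − 18) − 0 = 0, and there is no ∂_3, so H_2 = 0.

(K is a triangulation of the Klein bottle.)

H_0 = Z,  H_1 = Z ⊕ Z/2,  H_2 = 0.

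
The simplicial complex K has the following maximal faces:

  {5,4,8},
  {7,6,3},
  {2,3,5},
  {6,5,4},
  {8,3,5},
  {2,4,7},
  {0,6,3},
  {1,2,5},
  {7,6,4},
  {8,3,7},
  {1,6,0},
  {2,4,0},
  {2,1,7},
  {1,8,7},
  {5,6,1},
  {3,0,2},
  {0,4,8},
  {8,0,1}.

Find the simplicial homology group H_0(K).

H_0 = Z.

Order the vertices as 0 < 1 < 2 < 3 < 4 < 5 < 6 < 7 < 8. Listing each simplex with vertices in this order, K has dimension 2 with simplices:

  0-simplices (9): [0], [1], [2], [3], [4], [5], [6], [7], [8]
  1-simplices (27): (27 of them)
  2-simplices (18): [0,1,6], [0,1,8], [0,2,3], [0,2,4], [0,3,6], [0,4,8], [1,2,5], [1,2,7], [1,5,6], [1,7,8], [2,3,5], [2,4,7], [3,5,8], [3,6,7], [3,7,8], [4,5,6], [4,5,8], [4,6,7]

so the chain groups are C_0 ≅ Z^9, C_1 ≅ Z^27, C_2 ≅ Z^18.

The boundary map ∂_1: C_1 → C_0 sends each edge [p,q] (with p < q) to q − p. For instance
  ∂[0,3] = [3] − [0].
The resulting 9×27 matrix has rank 8, and its Smith normal form has invariant factors (1,1,1,1,1,1,1,1).

∂_2: C_2 → C_1 acts by ∂[p,q,r] = [q,r] − [p,r] + [p,q]. For instance
  ∂[3,5,8] = [5,8] − [3,8] + [3,5],
  ∂[0,2,4] = [2,4] − [0,4] + [0,2].
This gives a 27×18 integer matrix of rank 17; reducing to Smith normal form yields diagonal entries (1,1,1,1,1,1,1,1,1,1,1,1,1,1,1,1,1).

Now H_k = ker ∂_k / im ∂_{k+1}, so:

  H_0: rank C_0 − rank ∂_1 = 9 − 8 = 1, and the invariant factors of ∂_1 are all 1, so H_0 ≅ Z.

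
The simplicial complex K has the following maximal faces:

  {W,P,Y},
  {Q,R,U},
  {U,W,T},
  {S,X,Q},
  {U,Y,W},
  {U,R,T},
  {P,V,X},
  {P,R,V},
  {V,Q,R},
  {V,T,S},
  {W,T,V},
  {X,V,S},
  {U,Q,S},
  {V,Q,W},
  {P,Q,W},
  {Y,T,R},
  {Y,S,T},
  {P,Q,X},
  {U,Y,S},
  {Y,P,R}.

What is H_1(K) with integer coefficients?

Take the total order P < Q < R < S < T < U < V < W < X < Y on the vertex set. Then K (dimension 2) consists of the simplices:

  0-simplices (10): P, Q, R, S, T, U, V, W, X, Y
  1-simplices (30): PQ, PR, PV, PW, PX, PY, QR, QS, QU, QV, QW, QX, RT, RU, RV, RY, ST, SU, SV, SX, SY, TU, TV, TW, TY, UW, UY, VW, VX, WY
  2-simplices (20): PQW, PQX, PRV, PRY, PVX, PWY, QRU, QRV, QSU, QSX, QVW, RTU, RTY, STV, STY, SUY, SVX, TUW, TVW, UWY

so the chain groups are C_0 ≅ Z^10, C_1 ≅ Z^30, C_2 ≅ Z^20.

Boundary ∂_1: C_1 → C_0 maps an edge to its endpoints' difference, ∂[p,q] = q − p. For instance
  ∂VX = X − V.
The 10×30 boundary matrix has rank 9 and Smith normal form diag(1,1,1,1,1,1,1,1,1).

The boundary map ∂_2: C_2 → C_1 maps a triangle to the signed sum of its edges. For instance
  ∂QSX = SX − QX + QS,
  ∂PQW = QW − PW + PQ.
This gives a 30×20 integer matrix of rank 20; reducing to Smith normal form yields diagonal entries (1,1,1,1,1,1,1,1,1,1,1,1,1,1,1,1,1,1,1,2).

From H_k ≅ ker(∂_k) / im(∂_{k+1}) we obtain:

  H_1: rank ker ∂_1 − rank ∂_2 = (30 − 9) − 20 = 1, and ∂_2 has invariant factor 2 > 1, so H_1 ≅ Z ⊕ Z/2Z.

(K is a triangulation of the Klein bottle.)

H_1 = Z ⊕ Z/2Z.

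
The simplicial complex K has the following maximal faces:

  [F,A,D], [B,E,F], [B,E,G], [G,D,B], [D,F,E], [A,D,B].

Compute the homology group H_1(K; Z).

Fix the vertex order A < B < D < E < F < G and write every simplex with vertices in increasing order. Then dim K = 2 and the simplices of K are:

  0-simplices (6): A, B, D, E, F, G
  1-simplices (12): AB, AD, AF, BD, BE, BF, BG, DE, DF, DG, EF, EG
  2-simplices (6): ABD, ADF, BDG, BEF, BEG, DEF

Hence C_0 ≅ Z^6, C_1 ≅ Z^12, C_2 ≅ Z^6.

∂_1: C_1 → C_0 is given by ∂[p,q] = [q] − [p]. For instance
  ∂EG = G − E.
The 6×12 boundary matrix has rank 5 and Smith normal form diag(1,1,1,1,1).

The boundary map ∂_2: C_2 → C_1 sends each 2-simplex [p,q,r] to [q,r] − [p,r] + [p,q]. For instance
  ∂ADF = DF − AF + AD,
  ∂DEF = EF − DF + DE.
This gives a 12×6 integer matrix of rank 6; reducing to Smith normal form yields diagonal entries (1,1,1,1,1,1).

From H_k ≅ ker(∂_k) / im(∂_{k+1}) we obtain:

  H_1: rank ker ∂_1 − rank ∂_2 = (12 − 5) − 6 = 1, and the invariant factors of ∂_2 are all 1, so H_1 = Z.

(K is a triangulation of the cylinder S^1 x I.)

H_1 ≅ Z.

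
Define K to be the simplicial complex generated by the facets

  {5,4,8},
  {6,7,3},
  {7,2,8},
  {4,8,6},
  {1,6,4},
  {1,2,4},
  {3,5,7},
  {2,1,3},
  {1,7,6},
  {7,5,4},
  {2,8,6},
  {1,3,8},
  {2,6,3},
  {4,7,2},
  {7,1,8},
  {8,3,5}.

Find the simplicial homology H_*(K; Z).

K has 8 vertices, 24 edges, 16 triangles.
rank ∂_0 = 0, rank ∂_1 = 7 ⇒ b_0 = 8 − 0 − 7 = 1; all invariant factors of ∂_1 are 1 so no torsion. So H_0 = Z.
rank ∂_1 = 7, rank ∂_2 = 15 ⇒ b_1 = 24 − 7 − 15 = 2; all invariant factors of ∂_2 are 1 so no torsion. So H_1 = Z^2.
rank ∂_2 = 15, rank ∂_3 = 0 ⇒ b_2 = 16 − 15 − 0 = 1. So H_2 = Z.

H_0 ≅ Z,  H_1 ≅ Z^2,  H_2 ≅ Z.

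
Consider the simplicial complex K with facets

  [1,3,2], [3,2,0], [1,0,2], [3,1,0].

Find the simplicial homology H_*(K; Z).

Fix the vertex order 0 < 1 < 2 < 3 and write every simplex with vertices in increasing order. Then dim K = 2 and the simplices of K are:

  0-simplices (4): [0], [1], [2], [3]
  1-simplices (6): [0,1], [0,2], [0,3], [1,2], [1,3], [2,3]
  2-simplices (4): [0,1,2], [0,1,3], [0,2,3], [1,2,3]

so the chain groups are C_0 ≅ Z^4, C_1 ≅ Z^6, C_2 ≅ Z^4.

Boundary ∂_1: C_1 → C_0 maps an edge to its endpoints' difference, ∂[p,q] = q − p.
The resulting 4×6 matrix has rank 3, and its Smith normal form has invariant factors (1,1,1).

The boundary map ∂_2: C_2 → C_1 acts by ∂[p,q,r] = [q,r] − [p,r] + [p,q]. For instance
  ∂[1,2,3] = [2,3] − [1,3] + [1,2],
  ∂[0,1,2] = [1,2] − [0,2] + [0,1].
This gives a 6×4 integer matrix of rank 3; reducing to Smith normal form yields diagonal entries (1,1,1).

From H_k ≅ ker(∂_k) / im(∂_{k+1}) we obtain:

  H_0: rank C_0 − rank ∂_1 = 4 − 3 = 1, and the invariant factors of ∂_1 are all 1, so H_0 ≅ Z.
  H_1: rank ker ∂_1 − rank ∂_2 = (6 − 3) − 3 = 0, and the invariant factors of ∂_2 are all 1, so H_1 ≅ 0.
  H_2: rank ker ∂_2 − rank ∂_3 = (4 − 3) − 0 = 1, and there is no ∂_3, so H_2 ≅ Z.

As a check, the Euler characteristic is 4 − 6 + 4 = 2, which agrees with 1 − 0 + 1 = 2.

H_0 ≅ Z,  H_1 = 0,  H_2 ≅ Z.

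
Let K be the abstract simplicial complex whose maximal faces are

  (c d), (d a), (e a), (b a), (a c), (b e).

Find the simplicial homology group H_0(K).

We work with the vertex ordering a < b < c < d < e. The simplices of K, each written with vertices in increasing order, are:

  0-simplices (5): a, b, c, d, e
  1-simplices (6): ab, ac, ad, ae, be, cd

so the chain groups are C_0 ≅ Z^5, C_1 ≅ Z^6.

The boundary map ∂_1: C_1 → C_0 is given by ∂[p,q] = [q] − [p].
As a 5×6 matrix over Z this has rank 4, with invariant factors (1,1,1,1).

From H_k ≅ ker(∂_k) / im(∂_{k+1}) we obtain:

  H_0: rank C_0 − rank ∂_1 = 5 − 4 = 1, and the invariant factors of ∂_1 are all 1, so H_0 = Z.

H_0 = Z.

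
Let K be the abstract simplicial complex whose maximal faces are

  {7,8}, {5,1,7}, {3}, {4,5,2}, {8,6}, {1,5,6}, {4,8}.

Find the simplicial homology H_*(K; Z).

H_0 = Z^2,  H_1 = Z^2,  H_2 = 0.

Take the total order 1 < 2 < 3 < 4 < 5 < 6 < 7 < 8 on the vertex set. Then K (dimension 2) consists of the simplices:

  0-simplices (8): [1], [2], [3], [4], [5], [6], [7], [8]
  1-simplices (11): [1,5], [1,6], [1,7], [2,4], [2,5], [4,5], [4,8], [5,6], [5,7], [6,8], [7,8]
  2-simplices (3): [1,5,6], [1,5,7], [2,4,5]

giving chain groups C_0 ≅ Z^8, C_1 ≅ Z^11, C_2 ≅ Z^3.

The boundary map ∂_1: C_1 → C_0 is given by ∂[p,q] = [q] − [p].
This gives a 8×11 integer matrix of rank 6; reducing to Smith normal form yields diagonal entries (1,1,1,1,1,1).

Boundary ∂_2: C_2 → C_1 maps a triangle to the signed sum of its edges. For instance
  ∂[2,4,5] = [4,5] − [2,5] + [2,4],
  ∂[1,5,6] = [5,6] − [1,6] + [1,5].
The resulting 11×3 matrix has rank 3, and its Smith normal form has invariant factors (1,1,1).

Computing H_k = (kernel of ∂_k) / (image of ∂_{k+1}):

  H_0: rank C_0 − rank ∂_1 = 8 − 6 = 2, and the invariant factors of ∂_1 are all 1, so H_0 = Z^2.
  H_1: rank ker ∂_1 − rank ∂_2 = (11 − 6) − 3 = 2, and the invariant factors of ∂_2 are all 1, so H_1 = Z^2.
  H_2: rank ker ∂_2 − rank ∂_3 = (3 − 3) − 0 = 0, and there is no ∂_3, so H_2 = 0.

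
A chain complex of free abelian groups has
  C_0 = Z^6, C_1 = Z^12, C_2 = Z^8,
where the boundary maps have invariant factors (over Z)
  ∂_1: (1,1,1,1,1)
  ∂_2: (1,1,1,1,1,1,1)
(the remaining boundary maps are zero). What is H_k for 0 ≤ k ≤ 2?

H_0 ≅ Z,  H_1 = 0,  H_2 ≅ Z.

H_0: b_0 = 6 − 0 − 5 = 1; torsion from ∂_1 factors > 1: none. So H_0 ≅ Z.
H_1: b_1 = 12 − 5 − 7 = 0; torsion from ∂_2 factors > 1: none. So H_1 ≅ 0.
H_2: b_2 = 8 − 7 − 0 = 1; torsion from ∂_3 factors > 1: none. So H_2 ≅ Z.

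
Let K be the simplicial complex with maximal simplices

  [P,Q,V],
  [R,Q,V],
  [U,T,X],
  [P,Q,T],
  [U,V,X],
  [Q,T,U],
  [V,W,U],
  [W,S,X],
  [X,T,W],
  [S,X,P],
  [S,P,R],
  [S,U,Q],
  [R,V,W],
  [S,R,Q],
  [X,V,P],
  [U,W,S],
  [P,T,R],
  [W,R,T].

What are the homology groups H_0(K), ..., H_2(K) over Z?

Take the total order P < Q < R < S < T < U < V < W < X on the vertex set. Then K (dimension 2) consists of the simplices:

  0-simplices (9): P, Q, R, S, T, U, V, W, X
  1-simplices (27): PQ, PR, PS, PT, PV, PX, QR, QS, QT, QU, QV, RS, RT, RV, RW, SU, SW, SX, TU, TW, TX, UV, UW, UX, VW, VX, WX
  2-simplices (18): PQT, PQV, PRS, PRT, PSX, PVX, QRS, QRV, QSU, QTU, RTW, RVW, SUW, SWX, TUX, TWX, UVW, UVX

so the chain groups are C_0 ≅ Z^9, C_1 ≅ Z^27, C_2 ≅ Z^18.

The boundary map ∂_1: C_1 → C_0 maps an edge to its endpoints' difference, ∂[p,q] = q − p.
This gives a 9×27 integer matrix of rank 8; reducing to Smith normal form yields diagonal entries (1,1,1,1,1,1,1,1).

The boundary map ∂_2: C_2 → C_1 acts by ∂[p,q,r] = [q,r] − [p,r] + [p,q]. For instance
  ∂PSX = SX − PX + PS,
  ∂UVW = VW − UW + UV.
As a 27×18 matrix over Z this has rank 18, with invariant factors (1,1,1,1,1,1,1,1,1,1,1,1,1,1,1,1,1,2).

Reading off H_k = ker ∂_k / im ∂_{k+1}:

  H_0: rank C_0 − rank ∂_1 = 9 − 8 = 1, and the invariant factors of ∂_1 are all 1, so H_0 = Z.
  H_1: rank ker ∂_1 − rank ∂_2 = (27 − 8) − 18 = 1, and ∂_2 has invariant factor 2 > 1, so H_1 = Z ⊕ Z/2Z.
  H_2: rank ker ∂_2 − rank ∂_3 = (18 − 18) − 0 = 0, and there is no ∂_3, so H_2 = 0.

(K is a triangulation of the Klein bottle.)

H_0 = Z,  H_1 = Z ⊕ Z/2Z,  H_2 = 0.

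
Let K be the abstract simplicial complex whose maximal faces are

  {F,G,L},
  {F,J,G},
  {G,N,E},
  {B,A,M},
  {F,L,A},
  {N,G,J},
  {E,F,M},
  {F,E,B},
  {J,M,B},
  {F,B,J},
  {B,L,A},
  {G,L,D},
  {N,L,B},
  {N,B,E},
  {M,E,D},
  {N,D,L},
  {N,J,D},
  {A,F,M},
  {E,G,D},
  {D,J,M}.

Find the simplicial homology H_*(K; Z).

Fix the vertex order A < B < D < E < F < G < J < L < M < N and write every simplex with vertices in increasing order. Then dim K = 2 and the simplices of K are:

  0-simplices (10): A, B, D, E, F, G, J, L, M, N
  1-simplices (30): AB, AF, AL, AM, BE, BF, BJ, BL, BM, BN, DE, DG, DJ, DL, DM, DN, EF, EG, EM, EN, FG, FJ, FL, FM, GJ, GL, GN, JM, JN, LN
  2-simplices (20): ABL, ABM, AFL, AFM, BEF, BEN, BFJ, BJM, BLN, DEG, DEM, DGL, DJM, DJN, DLN, EFM, EGN, FGJ, FGL, GJN

giving chain groups C_0 ≅ Z^10, C_1 ≅ Z^30, C_2 ≅ Z^20.

∂_1: C_1 → C_0 maps an edge to its endpoints' difference, ∂[p,q] = q − p.
This gives a 10×30 integer matrix of rank 9; reducing to Smith normal form yields diagonal entries (1,1,1,1,1,1,1,1,1).

∂_2: C_2 → C_1 sends each 2-simplex [p,q,r] to [q,r] − [p,r] + [p,q]. For instance
  ∂BFJ = FJ − BJ + BF,
  ∂FGL = GL − FL + FG.
This gives a 30×20 integer matrix of rank 20; reducing to Smith normal form yields diagonal entries (1,1,1,1,1,1,1,1,1,1,1,1,1,1,1,1,1,1,1,2).

Computing H_k = (kernel of ∂_k) / (image of ∂_{k+1}):

  H_0: rank C_0 − rank ∂_1 = 10 − 9 = 1, and the invariant factors of ∂_1 are all 1, so H_0 ≅ Z.
  H_1: rank ker ∂_1 − rank ∂_2 = (30 − 9) − 20 = 1, and ∂_2 has invariant factor 2 > 1, so H_1 ≅ Z ⊕ Z/2Z.
  H_2: rank ker ∂_2 − rank ∂_3 = (20 − 20) − 0 = 0, and there is no ∂_3, so H_2 ≅ 0.

H_0 = Z,  H_1 = Z ⊕ Z/2Z,  H_2 = 0.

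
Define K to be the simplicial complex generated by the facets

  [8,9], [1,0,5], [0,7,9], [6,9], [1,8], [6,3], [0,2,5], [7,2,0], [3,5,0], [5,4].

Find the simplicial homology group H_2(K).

Take the total order 0 < 1 < 2 < 3 < 4 < 5 < 6 < 7 < 8 < 9 on the vertex set. Then K (dimension 2) consists of the simplices:

  0-simplices (10): [0], [1], [2], [3], [4], [5], [6], [7], [8], [9]
  1-simplices (16): [0,1], [0,2], [0,3], [0,5], [0,7], [0,9], [1,5], [1,8], [2,5], [2,7], [3,5], [3,6], [4,5], [6,9], [7,9], [8,9]
  2-simplices (5): [0,1,5], [0,2,5], [0,2,7], [0,3,5], [0,7,9]

giving chain groups C_0 ≅ Z^10, C_1 ≅ Z^16, C_2 ≅ Z^5.

The boundary map ∂_1: C_1 → C_0 maps an edge to its endpoints' difference, ∂[p,q] = q − p.
The 10×16 boundary matrix has rank 9 and Smith normal form diag(1,1,1,1,1,1,1,1,1).

Boundary ∂_2: C_2 → C_1 sends each 2-simplex [p,q,r] to [q,r] − [p,r] + [p,q]. For instance
  ∂[0,2,7] = [2,7] − [0,7] + [0,2],
  ∂[0,7,9] = [7,9] − [0,9] + [0,7].
This gives a 16×5 integer matrix of rank 5; reducing to Smith normal form yields diagonal entries (1,1,1,1,1).

Now H_k = ker ∂_k / im ∂_{k+1}, so:

  H_2: rank ker ∂_2 − rank ∂_3 = (5 − 5) − 0 = 0, and there is no ∂_3, so H_2 = 0.

H_2 ≅ 0.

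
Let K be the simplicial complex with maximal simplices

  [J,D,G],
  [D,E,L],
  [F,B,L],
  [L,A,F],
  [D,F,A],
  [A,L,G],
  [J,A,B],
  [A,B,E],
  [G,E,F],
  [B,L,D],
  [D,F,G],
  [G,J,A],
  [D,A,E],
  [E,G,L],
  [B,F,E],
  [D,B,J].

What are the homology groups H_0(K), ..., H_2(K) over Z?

H_0 ≅ Z,  H_1 ≅ Z^2,  H_2 ≅ Z.

We work with the vertex ordering A < B < D < E < F < G < J < L. The simplices of K, each written with vertices in increasing order, are:

  0-simplices (8): A, B, D, E, F, G, J, L
  1-simplices (24): AB, AD, AE, AF, AG, AJ, AL, BD, BE, BF, BJ, BL, DE, DF, DG, DJ, DL, EF, EG, EL, FG, FL, GJ, GL
  2-simplices (16): ABE, ABJ, ADE, ADF, AFL, AGJ, AGL, BDJ, BDL, BEF, BFL, DEL, DFG, DGJ, EFG, EGL

giving chain groups C_0 ≅ Z^8, C_1 ≅ Z^24, C_2 ≅ Z^16.

The boundary map ∂_1: C_1 → C_0 sends each edge [p,q] (with p < q) to q − p. For instance
  ∂GJ = J − G.
This gives a 8×24 integer matrix of rank 7; reducing to Smith normal form yields diagonal entries (1,1,1,1,1,1,1).

The boundary map ∂_2: C_2 → C_1 acts by ∂[p,q,r] = [q,r] − [p,r] + [p,q]. For instance
  ∂AGJ = GJ − AJ + AG,
  ∂BEF = EF − BF + BE.
As a 24×16 matrix over Z this has rank 15, with invariant factors (1,1,1,1,1,1,1,1,1,1,1,1,1,1,1).

Computing H_k = (kernel of ∂_k) / (image of ∂_{k+1}):

  H_0: rank C_0 − rank ∂_1 = 8 − 7 = 1, and the invariant factors of ∂_1 are all 1, so H_0 = Z.
  H_1: rank ker ∂_1 − rank ∂_2 = (24 − 7) − 15 = 2, and the invariant factors of ∂_2 are all 1, so H_1 = Z^2.
  H_2: rank ker ∂_2 − rank ∂_3 = (16 − 15) − 0 = 1, and there is no ∂_3, so H_2 = Z.

As a check, the Euler characteristic is 8 − 24 + 16 = 0, which agrees with 1 − 2 + 1 = 0.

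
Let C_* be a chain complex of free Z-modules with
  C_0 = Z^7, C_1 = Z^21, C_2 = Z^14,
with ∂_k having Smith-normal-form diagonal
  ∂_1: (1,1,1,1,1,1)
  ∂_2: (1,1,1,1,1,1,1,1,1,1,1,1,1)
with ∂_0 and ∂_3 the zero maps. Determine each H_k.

H_0: b_0 = 7 − 0 − 6 = 1; torsion from ∂_1 factors > 1: none. So H_0 ≅ Z.
H_1: b_1 = 21 − 6 − 13 = 2; torsion from ∂_2 factors > 1: none. So H_1 ≅ Z^2.
H_2: b_2 = 14 − 13 − 0 = 1; torsion from ∂_3 factors > 1: none. So H_2 ≅ Z.

H_0 ≅ Z,  H_1 ≅ Z^2,  H_2 ≅ Z.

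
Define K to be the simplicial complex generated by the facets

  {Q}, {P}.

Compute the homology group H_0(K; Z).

Order the vertices as P < Q. Listing each simplex with vertices in this order, K has dimension 0 with simplices:

  0-simplices (2): P, Q

giving chain groups C_0 ≅ Z^2.

Reading off H_k = ker ∂_k / im ∂_{k+1}:

  H_0: rank C_0 − rank ∂_1 = 2 − 0 = 2, and there is no ∂_1, so H_0 = Z^2.

H_0 = Z^2.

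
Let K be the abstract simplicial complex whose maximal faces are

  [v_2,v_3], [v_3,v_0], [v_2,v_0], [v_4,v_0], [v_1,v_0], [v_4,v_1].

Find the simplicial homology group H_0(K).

H_0 ≅ Z.

Fix the vertex order v_0 < v_1 < v_2 < v_3 < v_4 and write every simplex with vertices in increasing order. Then dim K = 1 and the simplices of K are:

  0-simplices (5): [v_0], [v_1], [v_2], [v_3], [v_4]
  1-simplices (6): [v_0,v_1], [v_0,v_2], [v_0,v_3], [v_0,v_4], [v_1,v_4], [v_2,v_3]

giving chain groups C_0 ≅ Z^5, C_1 ≅ Z^6.

The boundary map ∂_1: C_1 → C_0 is given by ∂[p,q] = [q] − [p]. For instance
  ∂[v_2,v_3] = [v_3] − [v_2].
The resulting 5×6 matrix has rank 4, and its Smith normal form has invariant factors (1,1,1,1).

Reading off H_k = ker ∂_k / im ∂_{k+1}:

  H_0: rank C_0 − rank ∂_1 = 5 − 4 = 1, and the invariant factors of ∂_1 are all 1, so H_0 ≅ Z.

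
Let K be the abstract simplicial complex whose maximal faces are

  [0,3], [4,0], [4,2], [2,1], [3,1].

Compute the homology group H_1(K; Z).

K has 5 vertices, 5 edges.
rank ∂_1 = 4, rank ∂_2 = 0 ⇒ b_1 = 5 − 4 − 0 = 1. So H_1 = Z.

H_1 = Z.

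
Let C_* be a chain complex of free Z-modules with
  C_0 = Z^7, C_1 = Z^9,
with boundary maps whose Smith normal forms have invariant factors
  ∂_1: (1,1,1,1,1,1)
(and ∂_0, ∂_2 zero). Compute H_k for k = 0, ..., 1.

H_0 ≅ Z,  H_1 ≅ Z^3.

H_0: b_0 = 7 − 0 − 6 = 1; torsion from ∂_1 factors > 1: none. So H_0 ≅ Z.
H_1: b_1 = 9 − 6 − 0 = 3; torsion from ∂_2 factors > 1: none. So H_1 ≅ Z^3.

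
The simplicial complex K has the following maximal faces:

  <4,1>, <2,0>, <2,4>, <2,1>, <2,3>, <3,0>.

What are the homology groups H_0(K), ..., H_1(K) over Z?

H_0 = Z,  H_1 = Z^2.

Order the vertices as 0 < 1 < 2 < 3 < 4. Listing each simplex with vertices in this order, K has dimension 1 with simplices:

  0-simplices (5): [0], [1], [2], [3], [4]
  1-simplices (6): [0,2], [0,3], [1,2], [1,4], [2,3], [2,4]

giving chain groups C_0 ≅ Z^5, C_1 ≅ Z^6.

Boundary ∂_1: C_1 → C_0 maps an edge to its endpoints' difference, ∂[p,q] = q − p. For instance
  ∂[2,4] = [4] − [2].
As a 5×6 matrix over Z this has rank 4, with invariant factors (1,1,1,1).

Now H_k = ker ∂_k / im ∂_{k+1}, so:

  H_0: rank C_0 − rank ∂_1 = 5 − 4 = 1, and the invariant factors of ∂_1 are all 1, so H_0 = Z.
  H_1: rank ker ∂_1 − rank ∂_2 = (6 − 4) − 0 = 2, and there is no ∂_2, so H_1 = Z^2.

As a check, the Euler characteristic is 5 − 6 = -1, which agrees with 1 − 2 = -1.
(K is a triangulation of a wedge of 2 circles.)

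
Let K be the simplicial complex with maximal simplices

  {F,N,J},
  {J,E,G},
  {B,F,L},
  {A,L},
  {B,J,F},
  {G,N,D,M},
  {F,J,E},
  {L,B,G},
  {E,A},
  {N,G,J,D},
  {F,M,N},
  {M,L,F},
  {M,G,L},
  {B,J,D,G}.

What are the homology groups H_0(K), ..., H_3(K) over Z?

Order the vertices as A < B < D < E < F < G < J < L < M < N. Listing each simplex with vertices in this order, K has dimension 3 with simplices:

  0-simplices (10): A, B, D, E, F, G, J, L, M, N
  1-simplices (25): AE, AL, BD, BF, BG, BJ, BL, DG, DJ, DM, DN, EF, EG, EJ, FJ, FL, FM, FN, GJ, GL, GM, GN, JN, LM, MN
  2-simplices (19): BDG, BDJ, BFJ, BFL, BGJ, BGL, DGJ, DGM, DGN, DJN, DMN, EFJ, EGJ, FJN, FLM, FMN, GJN, GLM, GMN
  3-simplices (3): BDGJ, DGJN, DGMN

Hence C_0 ≅ Z^10, C_1 ≅ Z^25, C_2 ≅ Z^19, C_3 ≅ Z^3.

∂_1: C_1 → C_0 sends each edge [p,q] (with p < q) to q − p.
As a 10×25 matrix over Z this has rank 9, with invariant factors (1,1,1,1,1,1,1,1,1).

∂_2: C_2 → C_1 maps a triangle to the signed sum of its edges. For instance
  ∂GLM = LM − GM + GL,
  ∂BFJ = FJ − BJ + BF.
The 25×19 boundary matrix has rank 15 and Smith normal form diag(1,1,1,1,1,1,1,1,1,1,1,1,1,1,1).

Boundary ∂_3: C_3 → C_2 sends each 3-simplex σ to the alternating sum Σ_i (−1)^i (σ with its i-th vertex removed). For instance
  ∂DGMN = GMN − DMN + DGN − DGM,
  ∂DGJN = GJN − DJN + DGN − DGJ.
This gives a 19×3 integer matrix of rank 3; reducing to Smith normal form yields diagonal entries (1,1,1).

Now H_k = ker ∂_k / im ∂_{k+1}, so:

  H_0: rank C_0 − rank ∂_1 = 10 − 9 = 1, and the invariant factors of ∂_1 are all 1, so H_0 = Z.
  H_1: rank ker ∂_1 − rank ∂_2 = (25 − 9) − 15 = 1, and the invariant factors of ∂_2 are all 1, so H_1 = Z.
  H_2: rank ker ∂_2 − rank ∂_3 = (19 − 15) − 3 = 1, and the invariant factors of ∂_3 are all 1, so H_2 = Z.
  H_3: rank ker ∂_3 − rank ∂_4 = (3 − 3) − 0 = 0, and there is no ∂_4, so H_3 = 0.

As a check, the Euler characteristic is 10 − 25 + 19 − 3 = 1, which agrees with 1 − 1 + 1 − 0 = 1.

H_0 = Z,  H_1 = Z,  H_2 = Z,  H_3 = 0.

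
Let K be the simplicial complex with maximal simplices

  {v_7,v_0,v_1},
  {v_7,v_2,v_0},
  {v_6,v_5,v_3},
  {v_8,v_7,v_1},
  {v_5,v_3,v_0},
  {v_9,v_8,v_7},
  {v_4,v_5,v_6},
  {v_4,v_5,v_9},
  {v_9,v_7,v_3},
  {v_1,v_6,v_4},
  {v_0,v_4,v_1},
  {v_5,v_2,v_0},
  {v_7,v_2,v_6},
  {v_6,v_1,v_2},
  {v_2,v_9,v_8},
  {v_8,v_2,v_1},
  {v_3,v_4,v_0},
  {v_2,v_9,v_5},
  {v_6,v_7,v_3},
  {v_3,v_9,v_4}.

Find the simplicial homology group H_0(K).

K has 10 vertices, 30 edges, 20 triangles.
rank ∂_0 = 0, rank ∂_1 = 9 ⇒ b_0 = 10 − 0 − 9 = 1; all invariant factors of ∂_1 are 1 so no torsion. So H_0 ≅ Z.

H_0 = Z.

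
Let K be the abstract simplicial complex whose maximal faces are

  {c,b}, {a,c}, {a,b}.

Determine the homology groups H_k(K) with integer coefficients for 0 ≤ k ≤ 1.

H_0 ≅ Z,  H_1 ≅ Z.

We work with the vertex ordering a < b < c. The simplices of K, each written with vertices in increasing order, are:

  0-simplices (3): a, b, c
  1-simplices (3): ab, ac, bc

Hence C_0 ≅ Z^3, C_1 ≅ Z^3.

Boundary ∂_1: C_1 → C_0 sends each edge [p,q] (with p < q) to q − p. For instance
  ∂bc = c − b.
The 3×3 boundary matrix has rank 2 and Smith normal form diag(1,1).

Reading off H_k = ker ∂_k / im ∂_{k+1}:

  H_0: rank C_0 − rank ∂_1 = 3 − 2 = 1, and the invariant factors of ∂_1 are all 1, so H_0 = Z.
  H_1: rank ker ∂_1 − rank ∂_2 = (3 − 2) − 0 = 1, and there is no ∂_2, so H_1 = Z.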